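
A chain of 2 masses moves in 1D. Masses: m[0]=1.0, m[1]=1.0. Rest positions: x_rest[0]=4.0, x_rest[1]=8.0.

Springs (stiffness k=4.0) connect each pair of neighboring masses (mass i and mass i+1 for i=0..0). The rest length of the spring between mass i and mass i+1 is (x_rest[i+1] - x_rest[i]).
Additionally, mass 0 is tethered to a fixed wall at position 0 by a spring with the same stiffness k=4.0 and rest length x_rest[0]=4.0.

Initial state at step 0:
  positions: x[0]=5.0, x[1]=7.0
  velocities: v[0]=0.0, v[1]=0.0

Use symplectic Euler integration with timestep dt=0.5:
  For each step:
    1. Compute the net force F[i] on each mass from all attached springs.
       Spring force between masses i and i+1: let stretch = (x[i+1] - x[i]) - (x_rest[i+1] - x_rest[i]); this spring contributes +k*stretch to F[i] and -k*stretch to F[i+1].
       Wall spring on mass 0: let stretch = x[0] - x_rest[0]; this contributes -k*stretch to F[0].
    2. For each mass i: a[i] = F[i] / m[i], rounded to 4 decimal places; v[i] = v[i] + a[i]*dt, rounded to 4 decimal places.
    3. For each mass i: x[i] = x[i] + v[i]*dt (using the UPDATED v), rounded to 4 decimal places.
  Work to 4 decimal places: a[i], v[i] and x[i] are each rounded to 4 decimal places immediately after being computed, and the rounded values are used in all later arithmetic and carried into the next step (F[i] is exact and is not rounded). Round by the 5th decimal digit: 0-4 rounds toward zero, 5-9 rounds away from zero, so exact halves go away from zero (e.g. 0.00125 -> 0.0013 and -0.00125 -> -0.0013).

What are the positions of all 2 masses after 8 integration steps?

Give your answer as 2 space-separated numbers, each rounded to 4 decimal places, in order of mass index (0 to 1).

Answer: 2.0000 9.0000

Derivation:
Step 0: x=[5.0000 7.0000] v=[0.0000 0.0000]
Step 1: x=[2.0000 9.0000] v=[-6.0000 4.0000]
Step 2: x=[4.0000 8.0000] v=[4.0000 -2.0000]
Step 3: x=[6.0000 7.0000] v=[4.0000 -2.0000]
Step 4: x=[3.0000 9.0000] v=[-6.0000 4.0000]
Step 5: x=[3.0000 9.0000] v=[0.0000 0.0000]
Step 6: x=[6.0000 7.0000] v=[6.0000 -4.0000]
Step 7: x=[4.0000 8.0000] v=[-4.0000 2.0000]
Step 8: x=[2.0000 9.0000] v=[-4.0000 2.0000]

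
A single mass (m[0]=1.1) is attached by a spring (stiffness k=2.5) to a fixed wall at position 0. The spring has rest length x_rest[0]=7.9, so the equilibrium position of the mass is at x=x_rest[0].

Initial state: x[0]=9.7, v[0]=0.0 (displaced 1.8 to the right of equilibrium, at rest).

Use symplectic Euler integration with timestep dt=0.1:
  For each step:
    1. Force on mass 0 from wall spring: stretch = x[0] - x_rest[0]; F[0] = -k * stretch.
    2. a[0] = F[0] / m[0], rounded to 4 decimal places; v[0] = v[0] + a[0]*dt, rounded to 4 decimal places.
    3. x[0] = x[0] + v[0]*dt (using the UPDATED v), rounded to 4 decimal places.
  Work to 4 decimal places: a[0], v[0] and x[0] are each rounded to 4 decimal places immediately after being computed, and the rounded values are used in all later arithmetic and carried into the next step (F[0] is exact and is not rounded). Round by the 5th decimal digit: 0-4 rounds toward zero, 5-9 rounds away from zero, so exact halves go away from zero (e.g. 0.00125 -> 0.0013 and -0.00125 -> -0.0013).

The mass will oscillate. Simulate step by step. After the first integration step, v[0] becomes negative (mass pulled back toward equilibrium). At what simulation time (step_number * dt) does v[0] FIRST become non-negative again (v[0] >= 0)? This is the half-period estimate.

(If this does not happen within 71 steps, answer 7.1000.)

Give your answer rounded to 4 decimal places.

Step 0: x=[9.7000] v=[0.0000]
Step 1: x=[9.6591] v=[-0.4091]
Step 2: x=[9.5782] v=[-0.8089]
Step 3: x=[9.4592] v=[-1.1903]
Step 4: x=[9.3047] v=[-1.5447]
Step 5: x=[9.1183] v=[-1.8640]
Step 6: x=[8.9042] v=[-2.1409]
Step 7: x=[8.6673] v=[-2.3691]
Step 8: x=[8.4130] v=[-2.5435]
Step 9: x=[8.1470] v=[-2.6601]
Step 10: x=[7.8754] v=[-2.7162]
Step 11: x=[7.6043] v=[-2.7106]
Step 12: x=[7.3400] v=[-2.6434]
Step 13: x=[7.0884] v=[-2.5161]
Step 14: x=[6.8552] v=[-2.3317]
Step 15: x=[6.6458] v=[-2.0943]
Step 16: x=[6.4649] v=[-1.8093]
Step 17: x=[6.3166] v=[-1.4831]
Step 18: x=[6.2043] v=[-1.1232]
Step 19: x=[6.1305] v=[-0.7378]
Step 20: x=[6.0969] v=[-0.3356]
Step 21: x=[6.1043] v=[0.0742]
First v>=0 after going negative at step 21, time=2.1000

Answer: 2.1000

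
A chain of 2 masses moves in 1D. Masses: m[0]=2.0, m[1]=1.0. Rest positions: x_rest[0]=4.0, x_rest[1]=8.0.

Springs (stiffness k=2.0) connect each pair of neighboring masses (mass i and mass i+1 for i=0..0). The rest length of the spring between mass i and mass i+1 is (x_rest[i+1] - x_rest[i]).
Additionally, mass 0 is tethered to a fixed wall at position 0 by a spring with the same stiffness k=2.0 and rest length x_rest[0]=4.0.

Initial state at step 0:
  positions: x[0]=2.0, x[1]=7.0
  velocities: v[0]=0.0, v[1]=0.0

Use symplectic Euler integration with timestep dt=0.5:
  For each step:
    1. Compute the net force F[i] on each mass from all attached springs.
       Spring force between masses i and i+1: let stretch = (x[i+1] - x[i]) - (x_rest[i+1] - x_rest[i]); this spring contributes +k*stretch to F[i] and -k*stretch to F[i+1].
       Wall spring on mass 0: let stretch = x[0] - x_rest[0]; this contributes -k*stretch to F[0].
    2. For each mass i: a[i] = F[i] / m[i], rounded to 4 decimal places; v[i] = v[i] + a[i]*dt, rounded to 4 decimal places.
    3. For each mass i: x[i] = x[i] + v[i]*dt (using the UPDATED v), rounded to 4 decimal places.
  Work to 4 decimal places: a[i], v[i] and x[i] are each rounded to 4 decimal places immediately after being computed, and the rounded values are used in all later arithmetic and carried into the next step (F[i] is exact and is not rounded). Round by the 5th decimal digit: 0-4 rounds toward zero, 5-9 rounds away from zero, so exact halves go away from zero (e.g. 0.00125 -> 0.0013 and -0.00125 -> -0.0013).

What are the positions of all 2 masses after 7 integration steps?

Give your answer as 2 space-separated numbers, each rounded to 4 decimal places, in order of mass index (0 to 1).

Answer: 4.8931 10.5129

Derivation:
Step 0: x=[2.0000 7.0000] v=[0.0000 0.0000]
Step 1: x=[2.7500 6.5000] v=[1.5000 -1.0000]
Step 2: x=[3.7500 6.1250] v=[2.0000 -0.7500]
Step 3: x=[4.4063 6.5625] v=[1.3125 0.8750]
Step 4: x=[4.5001 7.9219] v=[0.1875 2.7188]
Step 5: x=[4.3243 9.5704] v=[-0.3517 3.2970]
Step 6: x=[4.3789 10.5959] v=[0.1092 2.0509]
Step 7: x=[4.8931 10.5129] v=[1.0283 -0.1661]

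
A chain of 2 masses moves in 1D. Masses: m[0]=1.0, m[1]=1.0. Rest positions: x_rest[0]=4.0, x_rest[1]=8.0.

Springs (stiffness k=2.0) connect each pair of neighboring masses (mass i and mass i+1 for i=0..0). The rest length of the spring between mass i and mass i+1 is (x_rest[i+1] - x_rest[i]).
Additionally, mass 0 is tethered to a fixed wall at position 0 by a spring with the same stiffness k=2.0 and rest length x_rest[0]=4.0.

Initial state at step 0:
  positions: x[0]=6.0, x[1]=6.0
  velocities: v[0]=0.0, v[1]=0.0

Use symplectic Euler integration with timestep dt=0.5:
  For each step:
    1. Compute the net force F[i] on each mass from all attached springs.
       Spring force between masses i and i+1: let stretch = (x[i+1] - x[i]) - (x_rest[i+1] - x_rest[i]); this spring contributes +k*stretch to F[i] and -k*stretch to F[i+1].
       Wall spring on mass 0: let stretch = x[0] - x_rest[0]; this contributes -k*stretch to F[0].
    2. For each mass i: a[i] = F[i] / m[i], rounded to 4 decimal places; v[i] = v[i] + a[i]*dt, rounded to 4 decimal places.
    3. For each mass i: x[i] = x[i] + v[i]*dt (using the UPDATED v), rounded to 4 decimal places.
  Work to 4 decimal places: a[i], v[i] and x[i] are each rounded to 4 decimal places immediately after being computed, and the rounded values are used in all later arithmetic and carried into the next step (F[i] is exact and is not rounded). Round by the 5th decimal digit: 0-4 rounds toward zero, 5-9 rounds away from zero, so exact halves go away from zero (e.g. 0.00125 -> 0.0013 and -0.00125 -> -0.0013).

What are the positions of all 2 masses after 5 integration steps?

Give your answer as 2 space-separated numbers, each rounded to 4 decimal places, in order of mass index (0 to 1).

Step 0: x=[6.0000 6.0000] v=[0.0000 0.0000]
Step 1: x=[3.0000 8.0000] v=[-6.0000 4.0000]
Step 2: x=[1.0000 9.5000] v=[-4.0000 3.0000]
Step 3: x=[2.7500 8.7500] v=[3.5000 -1.5000]
Step 4: x=[6.1250 7.0000] v=[6.7500 -3.5000]
Step 5: x=[6.8750 6.8125] v=[1.5000 -0.3750]

Answer: 6.8750 6.8125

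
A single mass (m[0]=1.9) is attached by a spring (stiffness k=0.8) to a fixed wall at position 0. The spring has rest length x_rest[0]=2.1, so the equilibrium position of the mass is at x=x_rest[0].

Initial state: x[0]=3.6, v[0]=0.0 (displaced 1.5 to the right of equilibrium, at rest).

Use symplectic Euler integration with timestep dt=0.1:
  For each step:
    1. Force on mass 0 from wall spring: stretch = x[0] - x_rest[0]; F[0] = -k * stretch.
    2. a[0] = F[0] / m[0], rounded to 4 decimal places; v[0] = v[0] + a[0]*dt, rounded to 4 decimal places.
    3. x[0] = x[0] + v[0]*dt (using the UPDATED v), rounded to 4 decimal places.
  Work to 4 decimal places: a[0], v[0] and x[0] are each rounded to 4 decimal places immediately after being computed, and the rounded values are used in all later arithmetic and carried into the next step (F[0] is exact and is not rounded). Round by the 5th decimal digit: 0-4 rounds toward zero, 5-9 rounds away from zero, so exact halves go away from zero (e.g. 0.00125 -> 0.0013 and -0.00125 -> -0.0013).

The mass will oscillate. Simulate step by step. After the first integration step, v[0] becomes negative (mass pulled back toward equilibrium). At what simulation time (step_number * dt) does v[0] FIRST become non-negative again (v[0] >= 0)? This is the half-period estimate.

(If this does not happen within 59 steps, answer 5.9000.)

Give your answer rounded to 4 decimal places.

Answer: 4.9000

Derivation:
Step 0: x=[3.6000] v=[0.0000]
Step 1: x=[3.5937] v=[-0.0632]
Step 2: x=[3.5811] v=[-0.1261]
Step 3: x=[3.5623] v=[-0.1885]
Step 4: x=[3.5373] v=[-0.2501]
Step 5: x=[3.5062] v=[-0.3106]
Step 6: x=[3.4692] v=[-0.3698]
Step 7: x=[3.4265] v=[-0.4275]
Step 8: x=[3.3782] v=[-0.4834]
Step 9: x=[3.3245] v=[-0.5372]
Step 10: x=[3.2656] v=[-0.5888]
Step 11: x=[3.2018] v=[-0.6379]
Step 12: x=[3.1334] v=[-0.6843]
Step 13: x=[3.0606] v=[-0.7278]
Step 14: x=[2.9838] v=[-0.7683]
Step 15: x=[2.9033] v=[-0.8055]
Step 16: x=[2.8194] v=[-0.8393]
Step 17: x=[2.7324] v=[-0.8696]
Step 18: x=[2.6428] v=[-0.8962]
Step 19: x=[2.5509] v=[-0.9191]
Step 20: x=[2.4571] v=[-0.9381]
Step 21: x=[2.3618] v=[-0.9531]
Step 22: x=[2.2654] v=[-0.9641]
Step 23: x=[2.1683] v=[-0.9711]
Step 24: x=[2.0709] v=[-0.9740]
Step 25: x=[1.9736] v=[-0.9728]
Step 26: x=[1.8769] v=[-0.9675]
Step 27: x=[1.7811] v=[-0.9581]
Step 28: x=[1.6866] v=[-0.9447]
Step 29: x=[1.5939] v=[-0.9273]
Step 30: x=[1.5033] v=[-0.9060]
Step 31: x=[1.4152] v=[-0.8809]
Step 32: x=[1.3300] v=[-0.8521]
Step 33: x=[1.2480] v=[-0.8197]
Step 34: x=[1.1696] v=[-0.7838]
Step 35: x=[1.0951] v=[-0.7446]
Step 36: x=[1.0249] v=[-0.7023]
Step 37: x=[0.9592] v=[-0.6570]
Step 38: x=[0.8983] v=[-0.6090]
Step 39: x=[0.8425] v=[-0.5584]
Step 40: x=[0.7920] v=[-0.5055]
Step 41: x=[0.7470] v=[-0.4504]
Step 42: x=[0.7077] v=[-0.3934]
Step 43: x=[0.6742] v=[-0.3348]
Step 44: x=[0.6467] v=[-0.2748]
Step 45: x=[0.6253] v=[-0.2136]
Step 46: x=[0.6102] v=[-0.1515]
Step 47: x=[0.6013] v=[-0.0888]
Step 48: x=[0.5987] v=[-0.0257]
Step 49: x=[0.6025] v=[0.0375]
First v>=0 after going negative at step 49, time=4.9000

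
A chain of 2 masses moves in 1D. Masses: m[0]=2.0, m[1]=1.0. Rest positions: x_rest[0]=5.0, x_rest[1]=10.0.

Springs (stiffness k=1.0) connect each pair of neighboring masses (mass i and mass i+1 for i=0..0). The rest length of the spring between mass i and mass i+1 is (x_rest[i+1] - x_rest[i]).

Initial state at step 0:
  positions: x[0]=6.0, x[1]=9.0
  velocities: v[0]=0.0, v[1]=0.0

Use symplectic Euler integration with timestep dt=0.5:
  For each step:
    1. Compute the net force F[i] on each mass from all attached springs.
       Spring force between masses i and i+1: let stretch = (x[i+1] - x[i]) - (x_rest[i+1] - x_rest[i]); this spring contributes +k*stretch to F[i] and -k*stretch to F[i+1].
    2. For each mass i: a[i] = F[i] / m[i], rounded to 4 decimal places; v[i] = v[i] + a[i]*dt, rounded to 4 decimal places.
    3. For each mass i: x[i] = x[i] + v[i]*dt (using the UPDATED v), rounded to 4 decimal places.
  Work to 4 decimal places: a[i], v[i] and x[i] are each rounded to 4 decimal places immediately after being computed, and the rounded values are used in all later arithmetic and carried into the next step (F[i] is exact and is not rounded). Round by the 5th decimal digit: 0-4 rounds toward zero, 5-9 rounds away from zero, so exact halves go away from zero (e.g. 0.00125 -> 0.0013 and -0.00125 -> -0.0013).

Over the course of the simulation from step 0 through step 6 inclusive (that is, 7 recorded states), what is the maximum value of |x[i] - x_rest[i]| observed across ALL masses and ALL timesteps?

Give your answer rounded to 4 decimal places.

Step 0: x=[6.0000 9.0000] v=[0.0000 0.0000]
Step 1: x=[5.7500 9.5000] v=[-0.5000 1.0000]
Step 2: x=[5.3438 10.3125] v=[-0.8125 1.6250]
Step 3: x=[4.9336 11.1329] v=[-0.8204 1.6407]
Step 4: x=[4.6733 11.6535] v=[-0.5206 1.0411]
Step 5: x=[4.6605 11.6790] v=[-0.0256 0.0510]
Step 6: x=[4.9001 11.1999] v=[0.4791 -0.9583]
Max displacement = 1.6790

Answer: 1.6790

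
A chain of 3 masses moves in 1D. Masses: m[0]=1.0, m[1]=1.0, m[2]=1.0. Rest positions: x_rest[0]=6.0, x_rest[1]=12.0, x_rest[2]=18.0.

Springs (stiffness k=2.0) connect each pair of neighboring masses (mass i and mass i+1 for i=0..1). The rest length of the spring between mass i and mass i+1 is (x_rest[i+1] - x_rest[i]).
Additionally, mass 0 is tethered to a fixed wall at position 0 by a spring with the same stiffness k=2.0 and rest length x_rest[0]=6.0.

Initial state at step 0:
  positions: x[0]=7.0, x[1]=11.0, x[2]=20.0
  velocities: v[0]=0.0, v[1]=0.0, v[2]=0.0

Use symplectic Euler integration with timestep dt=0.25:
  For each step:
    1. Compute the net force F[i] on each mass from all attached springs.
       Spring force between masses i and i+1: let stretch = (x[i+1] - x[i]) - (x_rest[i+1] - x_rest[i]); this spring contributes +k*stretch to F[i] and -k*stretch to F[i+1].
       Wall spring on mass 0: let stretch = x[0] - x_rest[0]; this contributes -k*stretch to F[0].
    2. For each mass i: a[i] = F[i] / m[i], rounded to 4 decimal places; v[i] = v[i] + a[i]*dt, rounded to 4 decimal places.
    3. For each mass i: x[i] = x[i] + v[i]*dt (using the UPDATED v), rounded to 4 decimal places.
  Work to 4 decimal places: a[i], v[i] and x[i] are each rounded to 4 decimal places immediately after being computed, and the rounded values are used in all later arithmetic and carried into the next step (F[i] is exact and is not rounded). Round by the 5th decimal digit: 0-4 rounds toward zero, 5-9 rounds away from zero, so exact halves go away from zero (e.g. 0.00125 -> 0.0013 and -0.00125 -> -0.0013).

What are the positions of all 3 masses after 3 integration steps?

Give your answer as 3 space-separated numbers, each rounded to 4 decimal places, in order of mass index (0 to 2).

Step 0: x=[7.0000 11.0000 20.0000] v=[0.0000 0.0000 0.0000]
Step 1: x=[6.6250 11.6250 19.6250] v=[-1.5000 2.5000 -1.5000]
Step 2: x=[6.0469 12.6250 19.0000] v=[-2.3125 4.0000 -2.5000]
Step 3: x=[5.5352 13.5996 18.3281] v=[-2.0469 3.8985 -2.6875]

Answer: 5.5352 13.5996 18.3281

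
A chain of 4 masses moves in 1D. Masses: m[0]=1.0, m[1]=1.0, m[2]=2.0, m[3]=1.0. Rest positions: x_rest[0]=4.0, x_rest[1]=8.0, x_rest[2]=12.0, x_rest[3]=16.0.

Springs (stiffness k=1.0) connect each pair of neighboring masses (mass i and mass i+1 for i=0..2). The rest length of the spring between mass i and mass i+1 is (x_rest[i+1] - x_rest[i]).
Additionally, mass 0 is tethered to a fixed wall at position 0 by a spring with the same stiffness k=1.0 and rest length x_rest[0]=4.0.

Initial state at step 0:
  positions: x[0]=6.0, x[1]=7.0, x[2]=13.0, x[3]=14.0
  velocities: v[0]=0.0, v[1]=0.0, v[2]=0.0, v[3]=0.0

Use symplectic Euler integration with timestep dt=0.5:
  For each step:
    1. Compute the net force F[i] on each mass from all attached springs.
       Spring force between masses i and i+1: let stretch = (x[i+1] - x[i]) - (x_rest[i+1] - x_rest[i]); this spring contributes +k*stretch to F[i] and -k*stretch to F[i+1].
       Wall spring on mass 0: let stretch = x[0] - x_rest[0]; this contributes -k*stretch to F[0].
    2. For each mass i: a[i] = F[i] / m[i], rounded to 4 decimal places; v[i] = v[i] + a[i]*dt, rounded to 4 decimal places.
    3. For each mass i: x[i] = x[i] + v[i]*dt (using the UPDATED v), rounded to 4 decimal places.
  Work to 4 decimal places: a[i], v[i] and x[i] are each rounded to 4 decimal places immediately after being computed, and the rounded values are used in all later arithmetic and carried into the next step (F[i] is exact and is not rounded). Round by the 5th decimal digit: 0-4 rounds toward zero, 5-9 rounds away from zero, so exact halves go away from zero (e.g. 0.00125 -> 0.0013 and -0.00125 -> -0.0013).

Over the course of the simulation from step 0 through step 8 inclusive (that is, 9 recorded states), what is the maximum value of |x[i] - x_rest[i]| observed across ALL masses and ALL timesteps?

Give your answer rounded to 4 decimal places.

Answer: 2.9390

Derivation:
Step 0: x=[6.0000 7.0000 13.0000 14.0000] v=[0.0000 0.0000 0.0000 0.0000]
Step 1: x=[4.7500 8.2500 12.3750 14.7500] v=[-2.5000 2.5000 -1.2500 1.5000]
Step 2: x=[3.1875 9.6563 11.5313 15.9063] v=[-3.1250 2.8125 -1.6875 2.3125]
Step 3: x=[2.4453 9.9141 11.0001 16.9688] v=[-1.4844 0.5156 -1.0625 2.1250]
Step 4: x=[2.9590 8.5762 11.0792 17.5392] v=[1.0274 -2.6758 0.1582 1.1407]
Step 5: x=[4.1373 6.4598 11.6530 17.4946] v=[2.3565 -4.2329 1.1475 -0.0893]
Step 6: x=[4.8619 5.0610 12.3078 16.9896] v=[1.4491 -2.7976 1.3096 -1.0101]
Step 7: x=[4.4208 5.4242 12.6420 16.3141] v=[-0.8823 0.7263 0.6684 -1.3510]
Step 8: x=[3.1253 7.3410 12.5330 15.7206] v=[-2.5910 3.8335 -0.2181 -1.1871]
Max displacement = 2.9390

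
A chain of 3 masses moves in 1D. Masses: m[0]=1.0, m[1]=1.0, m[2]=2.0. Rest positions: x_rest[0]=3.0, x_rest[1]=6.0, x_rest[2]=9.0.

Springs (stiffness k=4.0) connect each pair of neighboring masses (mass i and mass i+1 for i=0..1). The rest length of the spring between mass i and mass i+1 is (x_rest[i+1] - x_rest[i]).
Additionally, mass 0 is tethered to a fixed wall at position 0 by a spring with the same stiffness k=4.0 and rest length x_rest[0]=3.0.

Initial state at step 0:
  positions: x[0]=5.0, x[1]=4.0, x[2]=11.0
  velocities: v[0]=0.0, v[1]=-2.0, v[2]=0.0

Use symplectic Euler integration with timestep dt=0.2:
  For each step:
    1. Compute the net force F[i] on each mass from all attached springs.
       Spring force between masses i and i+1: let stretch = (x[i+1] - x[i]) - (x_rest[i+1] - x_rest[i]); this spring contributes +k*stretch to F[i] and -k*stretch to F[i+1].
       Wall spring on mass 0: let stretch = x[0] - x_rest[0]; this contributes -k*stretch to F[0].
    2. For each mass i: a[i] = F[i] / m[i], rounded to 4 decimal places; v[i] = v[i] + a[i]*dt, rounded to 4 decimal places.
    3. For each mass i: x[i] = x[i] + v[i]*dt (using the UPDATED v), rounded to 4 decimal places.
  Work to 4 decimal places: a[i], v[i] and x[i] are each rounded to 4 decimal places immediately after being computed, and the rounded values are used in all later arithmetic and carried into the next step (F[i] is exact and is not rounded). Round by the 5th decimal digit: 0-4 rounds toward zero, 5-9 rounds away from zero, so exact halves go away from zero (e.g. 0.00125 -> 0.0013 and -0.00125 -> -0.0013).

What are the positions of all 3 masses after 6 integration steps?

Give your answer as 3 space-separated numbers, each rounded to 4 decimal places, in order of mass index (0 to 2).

Answer: 3.2628 6.8935 8.8157

Derivation:
Step 0: x=[5.0000 4.0000 11.0000] v=[0.0000 -2.0000 0.0000]
Step 1: x=[4.0400 4.8800 10.6800] v=[-4.8000 4.4000 -1.6000]
Step 2: x=[2.5680 6.5536 10.1360] v=[-7.3600 8.3680 -2.7200]
Step 3: x=[1.3228 8.1627 9.5454] v=[-6.2259 8.0454 -2.9530]
Step 4: x=[0.9604 8.8986 9.0842] v=[-1.8122 3.6796 -2.3061]
Step 5: x=[1.7144 8.3941 8.8481] v=[3.7700 -2.5225 -1.1803]
Step 6: x=[3.2628 6.8935 8.8157] v=[7.7422 -7.5031 -0.1619]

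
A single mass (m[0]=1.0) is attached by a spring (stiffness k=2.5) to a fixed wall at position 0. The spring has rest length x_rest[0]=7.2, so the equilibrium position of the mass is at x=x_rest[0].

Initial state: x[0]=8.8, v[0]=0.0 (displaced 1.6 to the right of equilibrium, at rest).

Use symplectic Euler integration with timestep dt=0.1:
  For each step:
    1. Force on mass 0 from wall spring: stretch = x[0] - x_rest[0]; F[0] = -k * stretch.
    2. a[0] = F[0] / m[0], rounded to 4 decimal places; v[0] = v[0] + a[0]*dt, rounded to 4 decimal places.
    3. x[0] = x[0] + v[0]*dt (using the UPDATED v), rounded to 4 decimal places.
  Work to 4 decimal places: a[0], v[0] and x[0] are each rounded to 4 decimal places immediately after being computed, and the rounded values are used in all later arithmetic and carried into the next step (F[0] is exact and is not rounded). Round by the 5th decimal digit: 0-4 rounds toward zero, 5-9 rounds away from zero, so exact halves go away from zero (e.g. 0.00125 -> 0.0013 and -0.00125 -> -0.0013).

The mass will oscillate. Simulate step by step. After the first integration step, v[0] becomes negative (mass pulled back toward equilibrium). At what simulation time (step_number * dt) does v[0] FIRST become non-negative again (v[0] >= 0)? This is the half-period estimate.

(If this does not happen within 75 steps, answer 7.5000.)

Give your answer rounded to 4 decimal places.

Step 0: x=[8.8000] v=[0.0000]
Step 1: x=[8.7600] v=[-0.4000]
Step 2: x=[8.6810] v=[-0.7900]
Step 3: x=[8.5650] v=[-1.1603]
Step 4: x=[8.4148] v=[-1.5016]
Step 5: x=[8.2343] v=[-1.8053]
Step 6: x=[8.0279] v=[-2.0639]
Step 7: x=[7.8008] v=[-2.2709]
Step 8: x=[7.5587] v=[-2.4211]
Step 9: x=[7.3076] v=[-2.5108]
Step 10: x=[7.0538] v=[-2.5377]
Step 11: x=[6.8037] v=[-2.5012]
Step 12: x=[6.5635] v=[-2.4021]
Step 13: x=[6.3392] v=[-2.2430]
Step 14: x=[6.1364] v=[-2.0278]
Step 15: x=[5.9602] v=[-1.7619]
Step 16: x=[5.8150] v=[-1.4520]
Step 17: x=[5.7044] v=[-1.1058]
Step 18: x=[5.6312] v=[-0.7319]
Step 19: x=[5.5972] v=[-0.3397]
Step 20: x=[5.6033] v=[0.0610]
First v>=0 after going negative at step 20, time=2.0000

Answer: 2.0000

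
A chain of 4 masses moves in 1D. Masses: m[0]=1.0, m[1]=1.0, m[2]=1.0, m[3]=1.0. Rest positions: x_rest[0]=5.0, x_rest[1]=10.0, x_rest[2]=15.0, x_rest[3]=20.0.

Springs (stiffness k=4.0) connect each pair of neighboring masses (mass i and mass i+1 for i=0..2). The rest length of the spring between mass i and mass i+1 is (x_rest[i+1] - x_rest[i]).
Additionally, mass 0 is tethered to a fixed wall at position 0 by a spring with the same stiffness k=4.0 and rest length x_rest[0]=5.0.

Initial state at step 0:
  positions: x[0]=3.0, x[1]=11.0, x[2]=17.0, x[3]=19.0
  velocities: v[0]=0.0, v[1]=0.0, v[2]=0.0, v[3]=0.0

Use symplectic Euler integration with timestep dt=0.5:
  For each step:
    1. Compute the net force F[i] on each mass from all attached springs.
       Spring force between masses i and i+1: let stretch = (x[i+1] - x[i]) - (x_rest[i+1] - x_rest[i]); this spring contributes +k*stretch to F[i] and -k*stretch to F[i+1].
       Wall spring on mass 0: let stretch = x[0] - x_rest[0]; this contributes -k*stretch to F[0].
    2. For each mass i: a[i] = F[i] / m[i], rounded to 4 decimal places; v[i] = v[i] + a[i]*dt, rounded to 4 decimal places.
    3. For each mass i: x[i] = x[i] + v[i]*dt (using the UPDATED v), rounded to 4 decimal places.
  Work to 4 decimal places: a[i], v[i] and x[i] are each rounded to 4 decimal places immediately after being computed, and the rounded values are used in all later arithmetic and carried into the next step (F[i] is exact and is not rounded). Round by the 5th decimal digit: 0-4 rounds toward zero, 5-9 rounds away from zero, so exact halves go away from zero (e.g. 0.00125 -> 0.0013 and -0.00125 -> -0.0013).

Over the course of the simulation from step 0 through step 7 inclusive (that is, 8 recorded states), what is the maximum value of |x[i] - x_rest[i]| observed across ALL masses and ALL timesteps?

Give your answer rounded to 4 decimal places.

Step 0: x=[3.0000 11.0000 17.0000 19.0000] v=[0.0000 0.0000 0.0000 0.0000]
Step 1: x=[8.0000 9.0000 13.0000 22.0000] v=[10.0000 -4.0000 -8.0000 6.0000]
Step 2: x=[6.0000 10.0000 14.0000 21.0000] v=[-4.0000 2.0000 2.0000 -2.0000]
Step 3: x=[2.0000 11.0000 18.0000 18.0000] v=[-8.0000 2.0000 8.0000 -6.0000]
Step 4: x=[5.0000 10.0000 15.0000 20.0000] v=[6.0000 -2.0000 -6.0000 4.0000]
Step 5: x=[8.0000 9.0000 12.0000 22.0000] v=[6.0000 -2.0000 -6.0000 4.0000]
Step 6: x=[4.0000 10.0000 16.0000 19.0000] v=[-8.0000 2.0000 8.0000 -6.0000]
Step 7: x=[2.0000 11.0000 17.0000 18.0000] v=[-4.0000 2.0000 2.0000 -2.0000]
Max displacement = 3.0000

Answer: 3.0000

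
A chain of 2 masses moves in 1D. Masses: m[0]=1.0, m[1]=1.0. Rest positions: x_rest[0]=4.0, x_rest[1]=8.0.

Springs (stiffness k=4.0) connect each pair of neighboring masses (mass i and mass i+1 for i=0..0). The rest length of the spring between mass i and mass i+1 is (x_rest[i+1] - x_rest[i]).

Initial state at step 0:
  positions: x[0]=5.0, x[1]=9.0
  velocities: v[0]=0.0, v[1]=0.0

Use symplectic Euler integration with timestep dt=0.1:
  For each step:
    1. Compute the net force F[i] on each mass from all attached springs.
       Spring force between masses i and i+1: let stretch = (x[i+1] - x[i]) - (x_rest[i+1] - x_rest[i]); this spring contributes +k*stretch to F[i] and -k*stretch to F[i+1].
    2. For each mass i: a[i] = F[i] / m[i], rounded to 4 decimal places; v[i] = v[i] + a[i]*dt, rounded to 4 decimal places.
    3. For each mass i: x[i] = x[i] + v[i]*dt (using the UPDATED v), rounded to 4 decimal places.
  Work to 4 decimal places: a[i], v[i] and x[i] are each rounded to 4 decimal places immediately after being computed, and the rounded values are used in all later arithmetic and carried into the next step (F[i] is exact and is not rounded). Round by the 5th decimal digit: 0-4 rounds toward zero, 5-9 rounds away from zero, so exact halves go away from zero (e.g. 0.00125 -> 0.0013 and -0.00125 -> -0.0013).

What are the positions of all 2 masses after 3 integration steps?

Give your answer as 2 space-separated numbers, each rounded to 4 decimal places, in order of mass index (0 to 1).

Step 0: x=[5.0000 9.0000] v=[0.0000 0.0000]
Step 1: x=[5.0000 9.0000] v=[0.0000 0.0000]
Step 2: x=[5.0000 9.0000] v=[0.0000 0.0000]
Step 3: x=[5.0000 9.0000] v=[0.0000 0.0000]

Answer: 5.0000 9.0000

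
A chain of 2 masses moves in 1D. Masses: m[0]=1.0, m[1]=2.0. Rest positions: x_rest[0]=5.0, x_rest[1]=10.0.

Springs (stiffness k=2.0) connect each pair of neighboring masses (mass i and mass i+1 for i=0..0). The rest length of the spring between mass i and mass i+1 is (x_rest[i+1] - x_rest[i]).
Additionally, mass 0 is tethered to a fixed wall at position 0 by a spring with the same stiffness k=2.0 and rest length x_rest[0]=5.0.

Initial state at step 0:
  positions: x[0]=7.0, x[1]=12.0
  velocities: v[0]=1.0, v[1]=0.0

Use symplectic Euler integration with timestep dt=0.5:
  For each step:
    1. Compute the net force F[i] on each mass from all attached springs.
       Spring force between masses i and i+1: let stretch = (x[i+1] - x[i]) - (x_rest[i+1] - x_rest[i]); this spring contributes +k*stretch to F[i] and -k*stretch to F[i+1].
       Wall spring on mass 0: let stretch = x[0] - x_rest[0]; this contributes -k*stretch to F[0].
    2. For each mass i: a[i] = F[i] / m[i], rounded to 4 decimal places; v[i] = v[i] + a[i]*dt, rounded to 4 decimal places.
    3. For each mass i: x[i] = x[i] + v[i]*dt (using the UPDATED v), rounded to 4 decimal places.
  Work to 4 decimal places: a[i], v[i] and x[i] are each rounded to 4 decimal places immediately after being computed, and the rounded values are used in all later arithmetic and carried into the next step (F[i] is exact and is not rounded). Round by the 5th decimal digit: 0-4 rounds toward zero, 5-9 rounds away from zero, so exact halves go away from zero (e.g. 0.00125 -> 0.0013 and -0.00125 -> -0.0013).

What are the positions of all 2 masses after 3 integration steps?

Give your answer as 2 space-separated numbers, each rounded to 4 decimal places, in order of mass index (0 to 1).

Step 0: x=[7.0000 12.0000] v=[1.0000 0.0000]
Step 1: x=[6.5000 12.0000] v=[-1.0000 0.0000]
Step 2: x=[5.5000 11.8750] v=[-2.0000 -0.2500]
Step 3: x=[4.9375 11.4063] v=[-1.1250 -0.9375]

Answer: 4.9375 11.4063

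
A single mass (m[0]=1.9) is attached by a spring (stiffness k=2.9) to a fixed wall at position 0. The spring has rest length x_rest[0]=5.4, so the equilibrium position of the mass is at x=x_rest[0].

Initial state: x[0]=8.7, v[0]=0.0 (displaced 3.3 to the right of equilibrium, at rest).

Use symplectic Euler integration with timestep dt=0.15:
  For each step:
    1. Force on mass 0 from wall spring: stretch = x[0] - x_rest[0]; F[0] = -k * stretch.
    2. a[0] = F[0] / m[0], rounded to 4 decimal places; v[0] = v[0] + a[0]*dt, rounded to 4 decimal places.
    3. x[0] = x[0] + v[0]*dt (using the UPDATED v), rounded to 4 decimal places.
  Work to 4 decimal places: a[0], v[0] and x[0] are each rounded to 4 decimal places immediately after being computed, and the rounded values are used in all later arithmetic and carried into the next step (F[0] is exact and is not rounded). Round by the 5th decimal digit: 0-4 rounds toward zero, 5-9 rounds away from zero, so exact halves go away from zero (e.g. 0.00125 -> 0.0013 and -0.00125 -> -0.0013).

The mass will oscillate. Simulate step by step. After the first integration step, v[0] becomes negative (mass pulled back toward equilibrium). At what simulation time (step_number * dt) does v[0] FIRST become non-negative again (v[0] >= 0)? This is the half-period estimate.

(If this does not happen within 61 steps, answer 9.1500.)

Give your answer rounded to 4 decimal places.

Answer: 2.5500

Derivation:
Step 0: x=[8.7000] v=[0.0000]
Step 1: x=[8.5867] v=[-0.7555]
Step 2: x=[8.3639] v=[-1.4851]
Step 3: x=[8.0393] v=[-2.1637]
Step 4: x=[7.6241] v=[-2.7680]
Step 5: x=[7.1325] v=[-3.2772]
Step 6: x=[6.5814] v=[-3.6738]
Step 7: x=[5.9898] v=[-3.9443]
Step 8: x=[5.3779] v=[-4.0793]
Step 9: x=[4.7668] v=[-4.0742]
Step 10: x=[4.1774] v=[-3.9292]
Step 11: x=[3.6300] v=[-3.6493]
Step 12: x=[3.1434] v=[-3.2441]
Step 13: x=[2.7343] v=[-2.7275]
Step 14: x=[2.4167] v=[-2.1172]
Step 15: x=[2.2016] v=[-1.4342]
Step 16: x=[2.0963] v=[-0.7019]
Step 17: x=[2.1045] v=[0.0545]
First v>=0 after going negative at step 17, time=2.5500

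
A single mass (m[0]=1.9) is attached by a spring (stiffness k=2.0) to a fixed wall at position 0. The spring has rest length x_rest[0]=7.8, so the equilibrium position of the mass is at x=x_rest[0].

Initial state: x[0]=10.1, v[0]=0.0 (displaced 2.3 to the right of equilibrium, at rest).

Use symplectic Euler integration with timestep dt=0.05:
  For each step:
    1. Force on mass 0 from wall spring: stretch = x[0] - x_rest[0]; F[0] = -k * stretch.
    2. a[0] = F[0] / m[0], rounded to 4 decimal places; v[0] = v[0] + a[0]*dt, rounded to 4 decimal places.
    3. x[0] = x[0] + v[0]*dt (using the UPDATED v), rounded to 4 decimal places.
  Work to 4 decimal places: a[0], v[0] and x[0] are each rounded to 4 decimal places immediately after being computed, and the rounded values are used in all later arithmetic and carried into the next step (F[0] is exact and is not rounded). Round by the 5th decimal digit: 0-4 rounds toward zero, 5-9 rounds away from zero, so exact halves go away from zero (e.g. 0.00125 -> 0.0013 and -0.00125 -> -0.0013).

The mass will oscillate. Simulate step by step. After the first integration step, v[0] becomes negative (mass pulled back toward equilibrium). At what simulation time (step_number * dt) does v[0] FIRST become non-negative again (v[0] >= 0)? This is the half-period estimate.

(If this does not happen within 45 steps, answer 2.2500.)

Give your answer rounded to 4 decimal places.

Step 0: x=[10.1000] v=[0.0000]
Step 1: x=[10.0939] v=[-0.1211]
Step 2: x=[10.0818] v=[-0.2418]
Step 3: x=[10.0637] v=[-0.3619]
Step 4: x=[10.0397] v=[-0.4810]
Step 5: x=[10.0098] v=[-0.5989]
Step 6: x=[9.9740] v=[-0.7152]
Step 7: x=[9.9325] v=[-0.8296]
Step 8: x=[9.8854] v=[-0.9418]
Step 9: x=[9.8328] v=[-1.0516]
Step 10: x=[9.7749] v=[-1.1586]
Step 11: x=[9.7118] v=[-1.2625]
Step 12: x=[9.6436] v=[-1.3631]
Step 13: x=[9.5706] v=[-1.4601]
Step 14: x=[9.4929] v=[-1.5533]
Step 15: x=[9.4108] v=[-1.6424]
Step 16: x=[9.3244] v=[-1.7272]
Step 17: x=[9.2340] v=[-1.8074]
Step 18: x=[9.1399] v=[-1.8829]
Step 19: x=[9.0422] v=[-1.9534]
Step 20: x=[8.9413] v=[-2.0188]
Step 21: x=[8.8374] v=[-2.0789]
Step 22: x=[8.7307] v=[-2.1335]
Step 23: x=[8.6216] v=[-2.1825]
Step 24: x=[8.5103] v=[-2.2257]
Step 25: x=[8.3971] v=[-2.2631]
Step 26: x=[8.2824] v=[-2.2945]
Step 27: x=[8.1664] v=[-2.3199]
Step 28: x=[8.0494] v=[-2.3392]
Step 29: x=[7.9318] v=[-2.3523]
Step 30: x=[7.8138] v=[-2.3592]
Step 31: x=[7.6958] v=[-2.3599]
Step 32: x=[7.5781] v=[-2.3544]
Step 33: x=[7.4610] v=[-2.3427]
Step 34: x=[7.3448] v=[-2.3249]
Step 35: x=[7.2298] v=[-2.3009]
Step 36: x=[7.1163] v=[-2.2709]
Step 37: x=[7.0046] v=[-2.2349]
Step 38: x=[6.8950] v=[-2.1930]
Step 39: x=[6.7877] v=[-2.1454]
Step 40: x=[6.6831] v=[-2.0921]
Step 41: x=[6.5814] v=[-2.0333]
Step 42: x=[6.4829] v=[-1.9692]
Step 43: x=[6.3879] v=[-1.8999]
Step 44: x=[6.2966] v=[-1.8256]
Step 45: x=[6.2093] v=[-1.7465]
v[0] did not become non-negative within 45 steps; using fallback time=2.2500

Answer: 2.2500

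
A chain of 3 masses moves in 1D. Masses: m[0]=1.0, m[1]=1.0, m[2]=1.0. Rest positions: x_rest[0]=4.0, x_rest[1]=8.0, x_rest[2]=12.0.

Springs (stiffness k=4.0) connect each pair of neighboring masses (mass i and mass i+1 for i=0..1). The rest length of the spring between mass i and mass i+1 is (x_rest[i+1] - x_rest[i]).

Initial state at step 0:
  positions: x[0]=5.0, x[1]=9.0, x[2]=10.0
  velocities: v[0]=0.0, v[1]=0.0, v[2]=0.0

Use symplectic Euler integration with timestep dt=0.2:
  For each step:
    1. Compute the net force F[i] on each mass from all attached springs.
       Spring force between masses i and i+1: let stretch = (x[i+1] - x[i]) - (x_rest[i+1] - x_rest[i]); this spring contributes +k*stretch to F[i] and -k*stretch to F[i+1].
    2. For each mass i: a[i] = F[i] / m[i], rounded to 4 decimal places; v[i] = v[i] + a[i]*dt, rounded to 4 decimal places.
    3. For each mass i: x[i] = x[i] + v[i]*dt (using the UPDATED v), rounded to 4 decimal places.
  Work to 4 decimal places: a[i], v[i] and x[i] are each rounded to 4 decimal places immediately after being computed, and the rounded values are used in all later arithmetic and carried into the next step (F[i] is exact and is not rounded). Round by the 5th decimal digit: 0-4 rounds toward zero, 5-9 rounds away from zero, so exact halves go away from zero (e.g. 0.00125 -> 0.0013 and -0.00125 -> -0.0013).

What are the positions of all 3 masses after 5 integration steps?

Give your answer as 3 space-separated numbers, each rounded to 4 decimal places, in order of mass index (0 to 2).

Step 0: x=[5.0000 9.0000 10.0000] v=[0.0000 0.0000 0.0000]
Step 1: x=[5.0000 8.5200 10.4800] v=[0.0000 -2.4000 2.4000]
Step 2: x=[4.9232 7.7904 11.2864] v=[-0.3840 -3.6480 4.0320]
Step 3: x=[4.6652 7.1614 12.1734] v=[-1.2902 -3.1450 4.4352]
Step 4: x=[4.1666 6.9349 12.8985] v=[-2.4932 -1.1324 3.6256]
Step 5: x=[3.4709 7.2197 13.3094] v=[-3.4786 1.4238 2.0547]

Answer: 3.4709 7.2197 13.3094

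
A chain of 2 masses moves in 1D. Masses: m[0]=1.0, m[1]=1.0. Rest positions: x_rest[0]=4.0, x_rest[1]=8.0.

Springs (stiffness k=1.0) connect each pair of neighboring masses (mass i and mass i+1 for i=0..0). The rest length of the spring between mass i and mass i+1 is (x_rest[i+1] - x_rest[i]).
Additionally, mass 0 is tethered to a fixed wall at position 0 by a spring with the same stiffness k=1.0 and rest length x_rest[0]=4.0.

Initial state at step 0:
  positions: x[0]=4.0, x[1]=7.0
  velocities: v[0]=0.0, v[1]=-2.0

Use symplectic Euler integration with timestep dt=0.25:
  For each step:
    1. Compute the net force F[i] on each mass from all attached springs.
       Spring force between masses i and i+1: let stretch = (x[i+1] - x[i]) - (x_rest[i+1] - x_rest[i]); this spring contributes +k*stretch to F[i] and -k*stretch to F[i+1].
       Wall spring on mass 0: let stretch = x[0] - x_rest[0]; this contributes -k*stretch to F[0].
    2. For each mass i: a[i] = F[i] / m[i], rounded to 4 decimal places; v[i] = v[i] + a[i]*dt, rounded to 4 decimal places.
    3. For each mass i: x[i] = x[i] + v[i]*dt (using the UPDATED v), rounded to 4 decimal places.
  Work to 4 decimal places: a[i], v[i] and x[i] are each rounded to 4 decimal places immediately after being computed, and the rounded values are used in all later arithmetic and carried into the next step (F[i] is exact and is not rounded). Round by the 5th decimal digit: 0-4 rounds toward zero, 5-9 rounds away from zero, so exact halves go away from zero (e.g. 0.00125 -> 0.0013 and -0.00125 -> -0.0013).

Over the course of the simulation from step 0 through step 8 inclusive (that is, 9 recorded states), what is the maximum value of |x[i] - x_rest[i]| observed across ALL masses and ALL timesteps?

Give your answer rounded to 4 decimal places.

Answer: 2.2558

Derivation:
Step 0: x=[4.0000 7.0000] v=[0.0000 -2.0000]
Step 1: x=[3.9375 6.5625] v=[-0.2500 -1.7500]
Step 2: x=[3.7930 6.2109] v=[-0.5781 -1.4063]
Step 3: x=[3.5625 5.9582] v=[-0.9219 -1.0108]
Step 4: x=[3.2591 5.8058] v=[-1.2136 -0.6097]
Step 5: x=[2.9112 5.7442] v=[-1.3917 -0.2464]
Step 6: x=[2.5584 5.7556] v=[-1.4113 0.0454]
Step 7: x=[2.2455 5.8171] v=[-1.2516 0.2461]
Step 8: x=[2.0155 5.9054] v=[-0.9201 0.3532]
Max displacement = 2.2558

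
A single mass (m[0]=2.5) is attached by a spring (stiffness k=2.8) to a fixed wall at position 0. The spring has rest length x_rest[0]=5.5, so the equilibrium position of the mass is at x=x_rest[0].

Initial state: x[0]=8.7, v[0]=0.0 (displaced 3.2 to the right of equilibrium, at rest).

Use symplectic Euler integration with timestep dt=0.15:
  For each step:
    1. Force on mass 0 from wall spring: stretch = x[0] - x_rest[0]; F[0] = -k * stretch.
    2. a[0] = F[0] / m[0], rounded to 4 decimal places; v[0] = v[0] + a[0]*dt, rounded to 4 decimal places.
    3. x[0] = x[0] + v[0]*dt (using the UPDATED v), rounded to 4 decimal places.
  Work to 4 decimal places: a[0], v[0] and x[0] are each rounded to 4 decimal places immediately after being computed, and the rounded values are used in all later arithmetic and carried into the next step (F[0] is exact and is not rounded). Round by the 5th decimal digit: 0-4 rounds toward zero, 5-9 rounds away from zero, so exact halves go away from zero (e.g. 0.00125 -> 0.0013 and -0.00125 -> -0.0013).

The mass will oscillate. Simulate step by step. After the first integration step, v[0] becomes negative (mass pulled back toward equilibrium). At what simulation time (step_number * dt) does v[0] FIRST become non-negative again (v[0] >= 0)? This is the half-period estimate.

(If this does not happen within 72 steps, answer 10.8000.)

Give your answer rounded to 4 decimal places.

Step 0: x=[8.7000] v=[0.0000]
Step 1: x=[8.6194] v=[-0.5376]
Step 2: x=[8.4601] v=[-1.0617]
Step 3: x=[8.2263] v=[-1.5590]
Step 4: x=[7.9238] v=[-2.0170]
Step 5: x=[7.5602] v=[-2.4242]
Step 6: x=[7.1447] v=[-2.7703]
Step 7: x=[6.6877] v=[-3.0466]
Step 8: x=[6.2008] v=[-3.2461]
Step 9: x=[5.6962] v=[-3.3638]
Step 10: x=[5.1867] v=[-3.3968]
Step 11: x=[4.6851] v=[-3.3442]
Step 12: x=[4.2040] v=[-3.2073]
Step 13: x=[3.7556] v=[-2.9896]
Step 14: x=[3.3511] v=[-2.6965]
Step 15: x=[3.0008] v=[-2.3355]
Step 16: x=[2.7135] v=[-1.9156]
Step 17: x=[2.4964] v=[-1.4475]
Step 18: x=[2.3550] v=[-0.9429]
Step 19: x=[2.2928] v=[-0.4145]
Step 20: x=[2.3114] v=[0.1243]
First v>=0 after going negative at step 20, time=3.0000

Answer: 3.0000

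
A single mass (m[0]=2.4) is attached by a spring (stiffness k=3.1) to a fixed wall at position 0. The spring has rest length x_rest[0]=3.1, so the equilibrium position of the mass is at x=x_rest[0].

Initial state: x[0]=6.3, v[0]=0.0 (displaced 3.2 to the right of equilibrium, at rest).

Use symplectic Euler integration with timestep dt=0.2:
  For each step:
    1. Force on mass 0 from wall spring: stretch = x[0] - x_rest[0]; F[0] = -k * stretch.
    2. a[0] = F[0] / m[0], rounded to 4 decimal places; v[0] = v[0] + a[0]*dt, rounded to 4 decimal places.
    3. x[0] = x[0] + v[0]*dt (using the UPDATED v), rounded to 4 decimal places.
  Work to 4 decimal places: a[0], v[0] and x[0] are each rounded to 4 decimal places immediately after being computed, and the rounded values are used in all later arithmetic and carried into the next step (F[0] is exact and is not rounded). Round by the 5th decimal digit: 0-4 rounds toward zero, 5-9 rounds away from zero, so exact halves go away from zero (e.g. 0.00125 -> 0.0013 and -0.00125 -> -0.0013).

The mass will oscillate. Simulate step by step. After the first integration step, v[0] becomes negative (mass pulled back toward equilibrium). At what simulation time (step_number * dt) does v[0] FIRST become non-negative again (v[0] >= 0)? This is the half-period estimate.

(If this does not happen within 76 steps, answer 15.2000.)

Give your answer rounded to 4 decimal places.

Answer: 2.8000

Derivation:
Step 0: x=[6.3000] v=[0.0000]
Step 1: x=[6.1347] v=[-0.8267]
Step 2: x=[5.8126] v=[-1.6107]
Step 3: x=[5.3503] v=[-2.3115]
Step 4: x=[4.7717] v=[-2.8928]
Step 5: x=[4.1068] v=[-3.3247]
Step 6: x=[3.3898] v=[-3.5848]
Step 7: x=[2.6579] v=[-3.6597]
Step 8: x=[1.9488] v=[-3.5455]
Step 9: x=[1.2992] v=[-3.2481]
Step 10: x=[0.7426] v=[-2.7829]
Step 11: x=[0.3078] v=[-2.1739]
Step 12: x=[0.0173] v=[-1.4526]
Step 13: x=[-0.1139] v=[-0.6562]
Step 14: x=[-0.0791] v=[0.1741]
First v>=0 after going negative at step 14, time=2.8000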